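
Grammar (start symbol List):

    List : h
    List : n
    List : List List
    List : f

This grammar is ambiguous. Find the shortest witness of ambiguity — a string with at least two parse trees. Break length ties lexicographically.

f f f

length 1: no string has ≥2 trees
length 2: no string has ≥2 trees
length 3: f f f has 2 parse trees

Two derivations of f f f:
  List ⇒ List List ⇒ List List List ⇒ f List List ⇒ f f List ⇒ f f f
  List ⇒ List List ⇒ f List ⇒ f List List ⇒ f f List ⇒ f f f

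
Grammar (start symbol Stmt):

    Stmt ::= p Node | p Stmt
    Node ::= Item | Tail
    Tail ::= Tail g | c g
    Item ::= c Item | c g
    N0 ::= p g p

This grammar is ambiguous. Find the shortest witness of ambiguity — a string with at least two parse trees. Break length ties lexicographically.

length 3: p c g has 2 parse trees

Two derivations of p c g:
  Stmt ⇒ p Node ⇒ p Item ⇒ p c g
  Stmt ⇒ p Node ⇒ p Tail ⇒ p c g

p c g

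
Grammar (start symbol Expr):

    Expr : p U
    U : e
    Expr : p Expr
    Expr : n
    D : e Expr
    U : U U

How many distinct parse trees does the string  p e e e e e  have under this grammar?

14

Parse trees for p e e e e e (showing first 6 of 14):
  [Expr p [U [U e] [U [U e] [U [U e] [U [U e] [U e]]]]]]
  [Expr p [U [U e] [U [U e] [U [U [U e] [U e]] [U e]]]]]
  [Expr p [U [U e] [U [U [U e] [U e]] [U [U e] [U e]]]]]
  [Expr p [U [U e] [U [U [U e] [U [U e] [U e]]] [U e]]]]
  [Expr p [U [U e] [U [U [U [U e] [U e]] [U e]] [U e]]]]
  [Expr p [U [U [U e] [U e]] [U [U e] [U [U e] [U e]]]]]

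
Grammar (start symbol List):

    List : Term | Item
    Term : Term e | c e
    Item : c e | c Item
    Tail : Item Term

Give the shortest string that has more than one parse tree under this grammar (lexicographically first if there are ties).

length 2: c e has 2 parse trees

Two derivations of c e:
  List ⇒ Term ⇒ c e
  List ⇒ Item ⇒ c e

c e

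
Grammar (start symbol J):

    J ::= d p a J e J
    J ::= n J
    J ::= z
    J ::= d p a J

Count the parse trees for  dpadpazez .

2

Parse trees for dpadpazez:
  [J d p a [J d p a [J z]] e [J z]]
  [J d p a [J d p a [J z] e [J z]]]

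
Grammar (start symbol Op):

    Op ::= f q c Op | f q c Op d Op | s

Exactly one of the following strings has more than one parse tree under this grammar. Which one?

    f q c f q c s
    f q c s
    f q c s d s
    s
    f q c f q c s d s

f q c f q c s: 1 tree
f q c s: 1 tree
f q c s d s: 1 tree
s: 1 tree
f q c f q c s d s: 2 trees

f q c f q c s d s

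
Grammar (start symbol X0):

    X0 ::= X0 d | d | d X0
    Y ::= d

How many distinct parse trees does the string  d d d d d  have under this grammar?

Parse trees for d d d d d (showing first 6 of 16):
  [X0 [X0 [X0 [X0 [X0 d] d] d] d] d]
  [X0 [X0 [X0 [X0 d [X0 d]] d] d] d]
  [X0 [X0 [X0 d [X0 [X0 d] d]] d] d]
  [X0 [X0 [X0 d [X0 d [X0 d]]] d] d]
  [X0 [X0 d [X0 [X0 [X0 d] d] d]] d]
  [X0 [X0 d [X0 [X0 d [X0 d]] d]] d]

16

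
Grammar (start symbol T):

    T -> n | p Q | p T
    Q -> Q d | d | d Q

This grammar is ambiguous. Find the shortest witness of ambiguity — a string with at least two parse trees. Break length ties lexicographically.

length 1: no string has ≥2 trees
length 2: no string has ≥2 trees
length 3: p d d has 2 parse trees

Two derivations of p d d:
  T ⇒ p Q ⇒ p Q d ⇒ p d d
  T ⇒ p Q ⇒ p d Q ⇒ p d d

p d d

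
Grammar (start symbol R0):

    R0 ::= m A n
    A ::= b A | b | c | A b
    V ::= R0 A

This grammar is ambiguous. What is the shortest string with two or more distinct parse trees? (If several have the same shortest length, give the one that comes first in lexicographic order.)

m b b n

length 3: no string has ≥2 trees
length 4: m b b n has 2 parse trees

Two derivations of m b b n:
  R0 ⇒ m A n ⇒ m b A n ⇒ m b b n
  R0 ⇒ m A n ⇒ m A b n ⇒ m b b n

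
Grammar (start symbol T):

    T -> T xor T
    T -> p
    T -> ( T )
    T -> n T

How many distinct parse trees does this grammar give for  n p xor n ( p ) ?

2

Parse trees for n p xor n ( p ):
  [T [T n [T p]] xor [T n [T ( [T p] )]]]
  [T n [T [T p] xor [T n [T ( [T p] )]]]]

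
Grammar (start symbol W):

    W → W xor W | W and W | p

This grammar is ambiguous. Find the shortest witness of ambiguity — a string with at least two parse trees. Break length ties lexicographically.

length 1: no string has ≥2 trees
length 3: no string has ≥2 trees
length 5: p and p and p has 2 parse trees

Two derivations of p and p and p:
  W ⇒ W and W ⇒ W and W and W ⇒ p and W and W ⇒ p and p and W ⇒ p and p and p
  W ⇒ W and W ⇒ p and W ⇒ p and W and W ⇒ p and p and W ⇒ p and p and p

p and p and p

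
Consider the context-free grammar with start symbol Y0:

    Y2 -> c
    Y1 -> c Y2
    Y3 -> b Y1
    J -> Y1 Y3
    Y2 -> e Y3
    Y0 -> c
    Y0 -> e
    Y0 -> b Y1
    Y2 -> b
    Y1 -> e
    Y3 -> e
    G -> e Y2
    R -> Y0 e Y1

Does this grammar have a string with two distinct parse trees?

Unambiguous

(G, J, R are unreachable from Y0, so their rules don't affect L(Y0).) The reachable rules are right-linear with at most one rule per (nonterminal, next-terminal) pair. Each input token forces the next rule, so parsing is deterministic.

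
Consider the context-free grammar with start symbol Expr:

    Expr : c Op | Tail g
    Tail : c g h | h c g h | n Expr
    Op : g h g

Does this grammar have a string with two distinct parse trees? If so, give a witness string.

Ambiguous

Witness: c g h g

Derivation 1: Expr ⇒ c Op ⇒ c g h g
Derivation 2: Expr ⇒ Tail g ⇒ c g h g

Two distinct leftmost derivations for the same string.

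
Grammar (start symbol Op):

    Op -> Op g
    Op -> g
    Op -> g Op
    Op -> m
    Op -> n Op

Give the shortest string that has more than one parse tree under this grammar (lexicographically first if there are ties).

g g

length 1: no string has ≥2 trees
length 2: g g has 2 parse trees

Two derivations of g g:
  Op ⇒ Op g ⇒ g g
  Op ⇒ g Op ⇒ g g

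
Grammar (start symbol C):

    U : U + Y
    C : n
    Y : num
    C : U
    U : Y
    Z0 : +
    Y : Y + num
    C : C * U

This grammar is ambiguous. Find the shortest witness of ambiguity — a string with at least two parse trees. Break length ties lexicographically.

length 1: no string has ≥2 trees
length 3: num + num has 2 parse trees

Two derivations of num + num:
  C ⇒ U ⇒ U + Y ⇒ Y + Y ⇒ num + Y ⇒ num + num
  C ⇒ U ⇒ Y ⇒ Y + num ⇒ num + num

num + num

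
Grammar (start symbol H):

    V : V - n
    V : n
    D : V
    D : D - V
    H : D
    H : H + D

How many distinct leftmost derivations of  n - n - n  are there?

Parse trees for n - n - n:
  [H [D [V [V [V n] - n] - n]]]
  [H [D [D [V n]] - [V [V n] - n]]]
  [H [D [D [V [V n] - n]] - [V n]]]
  [H [D [D [D [V n]] - [V n]] - [V n]]]

4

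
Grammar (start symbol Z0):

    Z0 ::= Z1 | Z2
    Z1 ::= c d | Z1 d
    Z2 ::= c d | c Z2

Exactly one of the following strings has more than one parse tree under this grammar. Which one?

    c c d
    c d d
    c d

c c d: 1 tree
c d d: 1 tree
c d: 2 trees

c d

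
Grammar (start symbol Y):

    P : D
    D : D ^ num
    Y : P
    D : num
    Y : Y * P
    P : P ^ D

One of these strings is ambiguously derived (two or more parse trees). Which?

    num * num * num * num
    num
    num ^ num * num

num * num * num * num: 1 tree
num: 1 tree
num ^ num * num: 2 trees

num ^ num * num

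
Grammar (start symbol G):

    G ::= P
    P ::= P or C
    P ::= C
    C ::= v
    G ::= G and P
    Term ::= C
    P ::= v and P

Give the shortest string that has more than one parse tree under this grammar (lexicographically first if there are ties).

v and v

length 1: no string has ≥2 trees
length 3: v and v has 2 parse trees

Two derivations of v and v:
  G ⇒ P ⇒ v and P ⇒ v and C ⇒ v and v
  G ⇒ G and P ⇒ P and P ⇒ C and P ⇒ v and P ⇒ v and C ⇒ v and v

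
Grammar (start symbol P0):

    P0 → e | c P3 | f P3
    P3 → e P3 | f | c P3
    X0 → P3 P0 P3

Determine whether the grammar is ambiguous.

Unambiguous

(X0 is unreachable from P0, so its rules don't affect L(P0).) Each reachable nonterminal has at most one production per leading terminal, and all productions are right-linear; the derivation is determined token-by-token.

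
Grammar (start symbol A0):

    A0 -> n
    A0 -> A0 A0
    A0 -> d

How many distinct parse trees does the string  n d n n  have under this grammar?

5

Parse trees for n d n n:
  [A0 [A0 n] [A0 [A0 d] [A0 [A0 n] [A0 n]]]]
  [A0 [A0 n] [A0 [A0 [A0 d] [A0 n]] [A0 n]]]
  [A0 [A0 [A0 n] [A0 d]] [A0 [A0 n] [A0 n]]]
  [A0 [A0 [A0 n] [A0 [A0 d] [A0 n]]] [A0 n]]
  [A0 [A0 [A0 [A0 n] [A0 d]] [A0 n]] [A0 n]]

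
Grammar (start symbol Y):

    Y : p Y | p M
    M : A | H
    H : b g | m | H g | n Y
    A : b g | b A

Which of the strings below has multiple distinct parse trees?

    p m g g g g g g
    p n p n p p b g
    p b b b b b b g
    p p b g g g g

p m g g g g g g: 1 tree
p n p n p p b g: 2 trees
p b b b b b b g: 1 tree
p p b g g g g: 1 tree

p n p n p p b g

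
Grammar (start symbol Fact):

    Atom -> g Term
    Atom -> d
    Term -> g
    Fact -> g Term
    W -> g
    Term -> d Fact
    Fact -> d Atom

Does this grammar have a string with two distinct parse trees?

Only Fact, Atom, Term are reachable from Fact; ignoring the rest: Each reachable nonterminal has at most one production per leading terminal, and all productions are right-linear; the derivation is determined token-by-token.

Unambiguous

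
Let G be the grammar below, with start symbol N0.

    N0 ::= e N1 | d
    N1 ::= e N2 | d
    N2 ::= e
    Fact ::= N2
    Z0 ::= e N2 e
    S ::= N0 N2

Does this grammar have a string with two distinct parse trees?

Unambiguous

Only N0, N1, N2 are reachable from N0; ignoring the rest: Restricted to the reachable nonterminals, every rule has the form A → t or A → t B, and no two rules for the same A share a first terminal. The grammar encodes a DFA — one run per string.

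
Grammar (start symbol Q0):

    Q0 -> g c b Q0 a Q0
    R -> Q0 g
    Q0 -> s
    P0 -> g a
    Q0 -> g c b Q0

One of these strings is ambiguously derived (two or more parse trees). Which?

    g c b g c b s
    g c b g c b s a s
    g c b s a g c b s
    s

g c b g c b s: 1 tree
g c b g c b s a s: 2 trees
g c b s a g c b s: 1 tree
s: 1 tree

g c b g c b s a s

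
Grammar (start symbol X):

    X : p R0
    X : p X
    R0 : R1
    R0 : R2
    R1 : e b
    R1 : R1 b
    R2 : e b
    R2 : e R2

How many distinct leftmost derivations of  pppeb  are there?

2

Parse trees for pppeb:
  [X p [X p [X p [R0 [R1 e b]]]]]
  [X p [X p [X p [R0 [R2 e b]]]]]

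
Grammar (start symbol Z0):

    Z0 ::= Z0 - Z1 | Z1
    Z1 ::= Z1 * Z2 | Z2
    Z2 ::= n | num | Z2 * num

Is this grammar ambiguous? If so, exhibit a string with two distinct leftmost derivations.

Witness: n * num

Derivation 1: Z0 ⇒ Z1 ⇒ Z1 * Z2 ⇒ Z2 * Z2 ⇒ n * Z2 ⇒ n * num
Derivation 2: Z0 ⇒ Z1 ⇒ Z2 ⇒ Z2 * num ⇒ n * num

Two distinct leftmost derivations for the same string.

Ambiguous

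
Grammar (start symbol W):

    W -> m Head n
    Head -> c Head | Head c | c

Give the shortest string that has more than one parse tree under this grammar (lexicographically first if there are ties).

m c c n

length 3: no string has ≥2 trees
length 4: m c c n has 2 parse trees

Two derivations of m c c n:
  W ⇒ m Head n ⇒ m c Head n ⇒ m c c n
  W ⇒ m Head n ⇒ m Head c n ⇒ m c c n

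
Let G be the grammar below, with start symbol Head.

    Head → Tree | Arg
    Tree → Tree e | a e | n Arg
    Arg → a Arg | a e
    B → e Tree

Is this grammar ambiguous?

Ambiguous

Witness: a e

Derivation 1: Head ⇒ Tree ⇒ a e
Derivation 2: Head ⇒ Arg ⇒ a e

Two distinct leftmost derivations for the same string.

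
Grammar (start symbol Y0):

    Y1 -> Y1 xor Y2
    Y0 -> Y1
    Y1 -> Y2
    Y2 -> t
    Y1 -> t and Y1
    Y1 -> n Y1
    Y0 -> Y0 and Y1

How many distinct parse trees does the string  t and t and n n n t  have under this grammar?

Parse trees for t and t and n n n t:
  [Y0 [Y1 t and [Y1 t and [Y1 n [Y1 n [Y1 n [Y1 [Y2 t]]]]]]]]
  [Y0 [Y0 [Y1 [Y2 t]]] and [Y1 t and [Y1 n [Y1 n [Y1 n [Y1 [Y2 t]]]]]]]
  [Y0 [Y0 [Y1 t and [Y1 [Y2 t]]]] and [Y1 n [Y1 n [Y1 n [Y1 [Y2 t]]]]]]
  [Y0 [Y0 [Y0 [Y1 [Y2 t]]] and [Y1 [Y2 t]]] and [Y1 n [Y1 n [Y1 n [Y1 [Y2 t]]]]]]

4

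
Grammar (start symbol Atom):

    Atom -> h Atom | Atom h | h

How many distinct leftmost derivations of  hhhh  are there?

Parse trees for hhhh:
  [Atom h [Atom h [Atom h [Atom h]]]]
  [Atom h [Atom h [Atom [Atom h] h]]]
  [Atom h [Atom [Atom h [Atom h]] h]]
  [Atom h [Atom [Atom [Atom h] h] h]]
  [Atom [Atom h [Atom h [Atom h]]] h]
  [Atom [Atom h [Atom [Atom h] h]] h]
  [Atom [Atom [Atom h [Atom h]] h] h]
  [Atom [Atom [Atom [Atom h] h] h] h]

8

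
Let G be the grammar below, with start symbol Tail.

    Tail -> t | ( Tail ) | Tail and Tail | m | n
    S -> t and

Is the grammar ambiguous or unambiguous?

Witness: m and m and m

Derivation 1: Tail ⇒ Tail and Tail ⇒ Tail and Tail and Tail ⇒ m and Tail and Tail ⇒ m and m and Tail ⇒ m and m and m
Derivation 2: Tail ⇒ Tail and Tail ⇒ m and Tail ⇒ m and Tail and Tail ⇒ m and m and Tail ⇒ m and m and m

Two distinct leftmost derivations for the same string.

Ambiguous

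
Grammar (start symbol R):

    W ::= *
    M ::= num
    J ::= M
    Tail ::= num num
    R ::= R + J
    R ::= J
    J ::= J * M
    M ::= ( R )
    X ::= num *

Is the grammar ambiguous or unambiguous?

Unambiguous

Only R, J, M are reachable from R; ignoring the rest: R → R + J | J  ;  J → J * M | M  — a left-associative chain with M at the bottom. Each string factors uniquely by precedence.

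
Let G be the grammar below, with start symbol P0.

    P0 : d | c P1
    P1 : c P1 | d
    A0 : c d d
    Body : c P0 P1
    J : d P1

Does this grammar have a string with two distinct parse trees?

Unambiguous

Only P0, P1 are reachable from P0; ignoring the rest: Each reachable nonterminal has at most one production per leading terminal, and all productions are right-linear; the derivation is determined token-by-token.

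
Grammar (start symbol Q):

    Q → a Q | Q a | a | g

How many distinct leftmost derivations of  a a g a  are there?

Parse trees for a a g a:
  [Q a [Q a [Q [Q g] a]]]
  [Q a [Q [Q a [Q g]] a]]
  [Q [Q a [Q a [Q g]]] a]

3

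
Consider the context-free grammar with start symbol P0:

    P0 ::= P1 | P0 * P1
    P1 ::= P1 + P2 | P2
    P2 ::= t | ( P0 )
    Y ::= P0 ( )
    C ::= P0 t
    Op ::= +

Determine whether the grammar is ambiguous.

Unambiguous

(Y, C, Op are unreachable from P0, so their rules don't affect L(P0).) P0 → P0 * P1 | P1  ;  P1 → P1 + P2 | P2  — a left-associative chain with P2 at the bottom. Each string factors uniquely by precedence.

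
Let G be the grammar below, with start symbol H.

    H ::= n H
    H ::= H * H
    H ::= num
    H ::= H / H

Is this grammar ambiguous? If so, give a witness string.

Ambiguous

Witness: n num * num

Derivation 1: H ⇒ n H ⇒ n H * H ⇒ n num * H ⇒ n num * num
Derivation 2: H ⇒ H * H ⇒ n H * H ⇒ n num * H ⇒ n num * num

Two distinct leftmost derivations for the same string.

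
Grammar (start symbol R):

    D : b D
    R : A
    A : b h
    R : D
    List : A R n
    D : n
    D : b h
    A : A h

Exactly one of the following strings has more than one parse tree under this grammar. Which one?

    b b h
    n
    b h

b h

b b h: 1 tree
n: 1 tree
b h: 2 trees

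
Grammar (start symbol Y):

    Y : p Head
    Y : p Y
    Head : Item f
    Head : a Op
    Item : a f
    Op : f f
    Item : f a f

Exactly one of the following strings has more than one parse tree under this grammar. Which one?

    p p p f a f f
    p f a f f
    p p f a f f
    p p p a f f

p p p a f f

p p p f a f f: 1 tree
p f a f f: 1 tree
p p f a f f: 1 tree
p p p a f f: 2 trees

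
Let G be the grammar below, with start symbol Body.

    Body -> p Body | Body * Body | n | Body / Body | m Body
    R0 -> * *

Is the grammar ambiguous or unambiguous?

Witness: m n * n

Derivation 1: Body ⇒ Body * Body ⇒ m Body * Body ⇒ m n * Body ⇒ m n * n
Derivation 2: Body ⇒ m Body ⇒ m Body * Body ⇒ m n * Body ⇒ m n * n

Two distinct leftmost derivations for the same string.

Ambiguous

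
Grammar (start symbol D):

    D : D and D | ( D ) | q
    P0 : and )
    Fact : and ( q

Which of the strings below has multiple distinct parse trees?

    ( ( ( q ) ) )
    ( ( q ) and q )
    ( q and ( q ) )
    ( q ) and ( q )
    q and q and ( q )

( ( ( q ) ) ): 1 tree
( ( q ) and q ): 1 tree
( q and ( q ) ): 1 tree
( q ) and ( q ): 1 tree
q and q and ( q ): 2 trees

q and q and ( q )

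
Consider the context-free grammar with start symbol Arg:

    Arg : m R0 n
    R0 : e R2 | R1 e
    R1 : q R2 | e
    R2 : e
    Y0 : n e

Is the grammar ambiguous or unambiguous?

Witness: m e e n

Derivation 1: Arg ⇒ m R0 n ⇒ m e R2 n ⇒ m e e n
Derivation 2: Arg ⇒ m R0 n ⇒ m R1 e n ⇒ m e e n

Two distinct leftmost derivations for the same string.

Ambiguous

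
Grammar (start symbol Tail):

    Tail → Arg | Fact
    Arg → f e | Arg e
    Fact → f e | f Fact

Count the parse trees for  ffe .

Parse trees for ffe:
  [Tail [Fact f [Fact f e]]]

1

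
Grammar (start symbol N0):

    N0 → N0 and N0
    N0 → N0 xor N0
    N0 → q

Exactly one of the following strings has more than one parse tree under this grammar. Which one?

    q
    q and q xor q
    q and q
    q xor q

q: 1 tree
q and q xor q: 2 trees
q and q: 1 tree
q xor q: 1 tree

q and q xor q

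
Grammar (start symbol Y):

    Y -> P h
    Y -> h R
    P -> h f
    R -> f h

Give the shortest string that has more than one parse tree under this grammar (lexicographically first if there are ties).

length 3: h f h has 2 parse trees

Two derivations of h f h:
  Y ⇒ P h ⇒ h f h
  Y ⇒ h R ⇒ h f h

h f h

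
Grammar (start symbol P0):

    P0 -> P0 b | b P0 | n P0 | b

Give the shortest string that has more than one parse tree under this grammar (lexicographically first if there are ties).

b b

length 1: no string has ≥2 trees
length 2: b b has 2 parse trees

Two derivations of b b:
  P0 ⇒ P0 b ⇒ b b
  P0 ⇒ b P0 ⇒ b b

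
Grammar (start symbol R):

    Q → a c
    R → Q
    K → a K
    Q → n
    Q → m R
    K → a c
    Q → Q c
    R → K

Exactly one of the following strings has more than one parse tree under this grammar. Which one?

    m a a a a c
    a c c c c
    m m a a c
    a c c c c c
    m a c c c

m a a a a c: 1 tree
a c c c c: 1 tree
m m a a c: 1 tree
a c c c c c: 1 tree
m a c c c: 4 trees

m a c c c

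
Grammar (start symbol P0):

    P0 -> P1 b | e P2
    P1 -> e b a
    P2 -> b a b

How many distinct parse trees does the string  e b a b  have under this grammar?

2

Parse trees for e b a b:
  [P0 [P1 e b a] b]
  [P0 e [P2 b a b]]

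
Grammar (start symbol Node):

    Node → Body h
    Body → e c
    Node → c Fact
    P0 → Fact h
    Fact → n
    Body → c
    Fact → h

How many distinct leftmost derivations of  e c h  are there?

1

Parse trees for e c h:
  [Node [Body e c] h]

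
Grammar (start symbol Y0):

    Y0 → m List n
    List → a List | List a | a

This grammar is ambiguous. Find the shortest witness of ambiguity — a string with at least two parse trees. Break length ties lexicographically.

length 3: no string has ≥2 trees
length 4: m a a n has 2 parse trees

Two derivations of m a a n:
  Y0 ⇒ m List n ⇒ m a List n ⇒ m a a n
  Y0 ⇒ m List n ⇒ m List a n ⇒ m a a n

m a a n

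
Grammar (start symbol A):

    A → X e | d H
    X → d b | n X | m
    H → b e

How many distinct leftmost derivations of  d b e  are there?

2

Parse trees for d b e:
  [A [X d b] e]
  [A d [H b e]]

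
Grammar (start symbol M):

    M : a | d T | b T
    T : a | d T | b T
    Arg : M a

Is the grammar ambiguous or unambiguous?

(Arg is unreachable from M, so its rules don't affect L(M).) Each reachable nonterminal has at most one production per leading terminal, and all productions are right-linear; the derivation is determined token-by-token.

Unambiguous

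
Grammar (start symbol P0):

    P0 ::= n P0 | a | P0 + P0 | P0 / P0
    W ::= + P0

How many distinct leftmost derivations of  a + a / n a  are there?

2

Parse trees for a + a / n a:
  [P0 [P0 a] + [P0 [P0 a] / [P0 n [P0 a]]]]
  [P0 [P0 [P0 a] + [P0 a]] / [P0 n [P0 a]]]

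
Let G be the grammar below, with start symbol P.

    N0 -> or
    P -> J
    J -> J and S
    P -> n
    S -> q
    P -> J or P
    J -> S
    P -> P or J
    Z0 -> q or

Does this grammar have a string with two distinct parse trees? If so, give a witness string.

Ambiguous

Witness: q or q

Derivation 1: P ⇒ J or P ⇒ S or P ⇒ q or P ⇒ q or J ⇒ q or S ⇒ q or q
Derivation 2: P ⇒ P or J ⇒ J or J ⇒ S or J ⇒ q or J ⇒ q or S ⇒ q or q

Two distinct leftmost derivations for the same string.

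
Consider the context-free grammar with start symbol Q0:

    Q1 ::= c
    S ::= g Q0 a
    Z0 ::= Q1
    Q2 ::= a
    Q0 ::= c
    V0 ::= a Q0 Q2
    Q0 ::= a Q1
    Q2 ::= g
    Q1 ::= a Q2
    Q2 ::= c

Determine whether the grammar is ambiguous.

Unambiguous

(V0, Z0, S are unreachable from Q0, so their rules don't affect L(Q0).) Each reachable nonterminal has at most one production per leading terminal, and all productions are right-linear; the derivation is determined token-by-token.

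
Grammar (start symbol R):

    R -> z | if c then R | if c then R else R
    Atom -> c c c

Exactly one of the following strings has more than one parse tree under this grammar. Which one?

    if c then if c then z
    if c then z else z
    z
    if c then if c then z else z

if c then if c then z: 1 tree
if c then z else z: 1 tree
z: 1 tree
if c then if c then z else z: 2 trees

if c then if c then z else z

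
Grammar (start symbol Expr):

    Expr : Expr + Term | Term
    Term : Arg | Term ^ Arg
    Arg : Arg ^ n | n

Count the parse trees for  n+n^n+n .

2

Parse trees for n+n^n+n:
  [Expr [Expr [Expr [Term [Arg n]]] + [Term [Arg [Arg n] ^ n]]] + [Term [Arg n]]]
  [Expr [Expr [Expr [Term [Arg n]]] + [Term [Term [Arg n]] ^ [Arg n]]] + [Term [Arg n]]]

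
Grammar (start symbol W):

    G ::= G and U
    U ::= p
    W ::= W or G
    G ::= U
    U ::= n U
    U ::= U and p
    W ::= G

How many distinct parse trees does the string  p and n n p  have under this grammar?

Parse trees for p and n n p:
  [W [G [G [U p]] and [U n [U n [U p]]]]]

1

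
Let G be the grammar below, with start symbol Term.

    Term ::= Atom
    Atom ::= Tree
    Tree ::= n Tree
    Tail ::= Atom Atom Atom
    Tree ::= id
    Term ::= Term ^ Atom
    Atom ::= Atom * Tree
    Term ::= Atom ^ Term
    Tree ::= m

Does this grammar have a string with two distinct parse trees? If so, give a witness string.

Ambiguous

Witness: id ^ id

Derivation 1: Term ⇒ Term ^ Atom ⇒ Atom ^ Atom ⇒ Tree ^ Atom ⇒ id ^ Atom ⇒ id ^ Tree ⇒ id ^ id
Derivation 2: Term ⇒ Atom ^ Term ⇒ Tree ^ Term ⇒ id ^ Term ⇒ id ^ Atom ⇒ id ^ Tree ⇒ id ^ id

Two distinct leftmost derivations for the same string.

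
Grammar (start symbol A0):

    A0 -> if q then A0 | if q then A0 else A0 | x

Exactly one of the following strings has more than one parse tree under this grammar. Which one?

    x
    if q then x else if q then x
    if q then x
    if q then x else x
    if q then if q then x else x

if q then if q then x else x

x: 1 tree
if q then x else if q then x: 1 tree
if q then x: 1 tree
if q then x else x: 1 tree
if q then if q then x else x: 2 trees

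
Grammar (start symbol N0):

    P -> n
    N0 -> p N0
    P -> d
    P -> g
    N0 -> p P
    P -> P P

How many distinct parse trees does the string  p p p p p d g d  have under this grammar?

2

Parse trees for p p p p p d g d:
  [N0 p [N0 p [N0 p [N0 p [N0 p [P [P d] [P [P g] [P d]]]]]]]]
  [N0 p [N0 p [N0 p [N0 p [N0 p [P [P [P d] [P g]] [P d]]]]]]]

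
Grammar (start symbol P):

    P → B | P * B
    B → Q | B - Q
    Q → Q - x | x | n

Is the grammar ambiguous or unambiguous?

Ambiguous

Witness: n - x

Derivation 1: P ⇒ B ⇒ Q ⇒ Q - x ⇒ n - x
Derivation 2: P ⇒ B ⇒ B - Q ⇒ Q - Q ⇒ n - Q ⇒ n - x

Two distinct leftmost derivations for the same string.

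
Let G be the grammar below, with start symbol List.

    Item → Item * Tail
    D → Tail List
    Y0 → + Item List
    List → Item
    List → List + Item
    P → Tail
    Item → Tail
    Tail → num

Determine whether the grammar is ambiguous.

Unambiguous

Only List, Item, Tail are reachable from List; ignoring the rest: This is a standard precedence ladder (List over Item over Tail), with each level left-recursive on its own operator ('+' at List, '*' at Item). That structure is LR(1), hence unambiguous.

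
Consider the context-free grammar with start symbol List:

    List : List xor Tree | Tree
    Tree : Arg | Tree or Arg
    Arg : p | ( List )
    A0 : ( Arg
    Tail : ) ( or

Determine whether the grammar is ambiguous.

Unambiguous

(A0, Tail are unreachable from List, so their rules don't affect L(List).) The grammar is stratified — List handles 'xor' (left-recursive), Tree handles 'or', Arg atoms. Each operator has a fixed associativity and precedence level, so every string has one parse.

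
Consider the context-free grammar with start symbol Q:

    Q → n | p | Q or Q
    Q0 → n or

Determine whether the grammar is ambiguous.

Ambiguous

Witness: n or n or n

Derivation 1: Q ⇒ Q or Q ⇒ n or Q ⇒ n or Q or Q ⇒ n or n or Q ⇒ n or n or n
Derivation 2: Q ⇒ Q or Q ⇒ Q or Q or Q ⇒ n or Q or Q ⇒ n or n or Q ⇒ n or n or n

Two distinct leftmost derivations for the same string.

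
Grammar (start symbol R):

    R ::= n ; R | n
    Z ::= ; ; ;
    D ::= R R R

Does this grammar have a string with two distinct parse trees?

Unambiguous

(Z, D are unreachable from R, so their rules don't affect L(R).) Right-recursive list with a separator: after each atom, whether the separator follows determines the rule. One parse per string.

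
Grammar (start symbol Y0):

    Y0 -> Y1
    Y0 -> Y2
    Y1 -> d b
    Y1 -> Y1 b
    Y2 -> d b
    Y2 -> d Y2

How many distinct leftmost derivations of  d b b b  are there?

Parse trees for d b b b:
  [Y0 [Y1 [Y1 [Y1 d b] b] b]]

1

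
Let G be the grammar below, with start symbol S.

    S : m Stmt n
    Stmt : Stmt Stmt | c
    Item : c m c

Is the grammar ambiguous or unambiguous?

Ambiguous

Witness: m c c c n

Derivation 1: S ⇒ m Stmt n ⇒ m Stmt Stmt n ⇒ m Stmt Stmt Stmt n ⇒ m c Stmt Stmt n ⇒ m c c Stmt n ⇒ m c c c n
Derivation 2: S ⇒ m Stmt n ⇒ m Stmt Stmt n ⇒ m c Stmt n ⇒ m c Stmt Stmt n ⇒ m c c Stmt n ⇒ m c c c n

Two distinct leftmost derivations for the same string.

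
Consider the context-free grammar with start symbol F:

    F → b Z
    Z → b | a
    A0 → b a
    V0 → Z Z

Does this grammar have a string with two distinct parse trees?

Unambiguous

Only F, Z are reachable from F; ignoring the rest: Restricted to the reachable nonterminals, every rule has the form A → t or A → t B, and no two rules for the same A share a first terminal. The grammar encodes a DFA — one run per string.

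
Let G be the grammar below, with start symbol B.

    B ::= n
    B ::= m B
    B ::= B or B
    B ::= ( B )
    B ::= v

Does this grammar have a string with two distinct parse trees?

Witness: m n or n

Derivation 1: B ⇒ m B ⇒ m B or B ⇒ m n or B ⇒ m n or n
Derivation 2: B ⇒ B or B ⇒ m B or B ⇒ m n or B ⇒ m n or n

Two distinct leftmost derivations for the same string.

Ambiguous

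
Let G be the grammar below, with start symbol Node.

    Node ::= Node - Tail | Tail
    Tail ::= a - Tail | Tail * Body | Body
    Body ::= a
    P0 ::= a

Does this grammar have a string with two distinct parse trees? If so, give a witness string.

Witness: a - a

Derivation 1: Node ⇒ Node - Tail ⇒ Tail - Tail ⇒ Body - Tail ⇒ a - Tail ⇒ a - Body ⇒ a - a
Derivation 2: Node ⇒ Tail ⇒ a - Tail ⇒ a - Body ⇒ a - a

Two distinct leftmost derivations for the same string.

Ambiguous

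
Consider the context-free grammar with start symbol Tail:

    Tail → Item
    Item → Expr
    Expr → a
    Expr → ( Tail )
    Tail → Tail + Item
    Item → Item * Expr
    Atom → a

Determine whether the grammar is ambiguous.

Only Tail, Item, Expr are reachable from Tail; ignoring the rest: The grammar is stratified — Tail handles '+' (left-recursive), Item handles '*', Expr atoms. Each operator has a fixed associativity and precedence level, so every string has one parse.

Unambiguous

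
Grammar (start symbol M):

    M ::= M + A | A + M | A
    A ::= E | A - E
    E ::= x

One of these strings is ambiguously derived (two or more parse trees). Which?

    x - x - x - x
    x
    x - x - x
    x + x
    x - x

x + x

x - x - x - x: 1 tree
x: 1 tree
x - x - x: 1 tree
x + x: 2 trees
x - x: 1 tree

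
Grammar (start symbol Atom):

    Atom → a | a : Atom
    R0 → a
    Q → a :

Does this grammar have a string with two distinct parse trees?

Only Atom is reachable from Atom; ignoring the rest: Right-recursive list with a separator: after each atom, whether the separator follows determines the rule. One parse per string.

Unambiguous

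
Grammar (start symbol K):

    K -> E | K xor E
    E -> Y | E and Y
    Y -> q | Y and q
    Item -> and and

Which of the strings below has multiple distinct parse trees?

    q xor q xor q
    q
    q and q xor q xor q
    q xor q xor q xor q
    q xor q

q xor q xor q: 1 tree
q: 1 tree
q and q xor q xor q: 2 trees
q xor q xor q xor q: 1 tree
q xor q: 1 tree

q and q xor q xor q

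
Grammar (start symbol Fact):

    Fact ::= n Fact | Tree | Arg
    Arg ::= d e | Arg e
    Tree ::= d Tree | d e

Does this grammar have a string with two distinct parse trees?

Witness: d e

Derivation 1: Fact ⇒ Tree ⇒ d e
Derivation 2: Fact ⇒ Arg ⇒ d e

Two distinct leftmost derivations for the same string.

Ambiguous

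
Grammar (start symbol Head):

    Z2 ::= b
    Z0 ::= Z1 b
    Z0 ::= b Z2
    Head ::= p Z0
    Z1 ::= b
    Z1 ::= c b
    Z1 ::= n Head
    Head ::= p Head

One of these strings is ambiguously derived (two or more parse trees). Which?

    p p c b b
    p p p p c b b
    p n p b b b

p n p b b b

p p c b b: 1 tree
p p p p c b b: 1 tree
p n p b b b: 2 trees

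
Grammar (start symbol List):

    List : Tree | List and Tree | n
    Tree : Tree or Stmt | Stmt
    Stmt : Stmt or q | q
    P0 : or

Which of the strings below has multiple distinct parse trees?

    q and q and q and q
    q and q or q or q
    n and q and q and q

q and q and q and q: 1 tree
q and q or q or q: 4 trees
n and q and q and q: 1 tree

q and q or q or q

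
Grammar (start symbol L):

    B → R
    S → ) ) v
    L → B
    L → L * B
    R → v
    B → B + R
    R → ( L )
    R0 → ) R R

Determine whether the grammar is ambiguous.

Unambiguous

Only L, B, R are reachable from L; ignoring the rest: L → L * B | B  ;  B → B + R | R  — a left-associative chain with R at the bottom. Each string factors uniquely by precedence.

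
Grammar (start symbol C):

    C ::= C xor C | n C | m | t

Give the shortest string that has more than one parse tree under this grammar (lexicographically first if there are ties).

n m xor m

length 1: no string has ≥2 trees
length 2: no string has ≥2 trees
length 3: no string has ≥2 trees
length 4: n m xor m has 2 parse trees

Two derivations of n m xor m:
  C ⇒ C xor C ⇒ n C xor C ⇒ n m xor C ⇒ n m xor m
  C ⇒ n C ⇒ n C xor C ⇒ n m xor C ⇒ n m xor m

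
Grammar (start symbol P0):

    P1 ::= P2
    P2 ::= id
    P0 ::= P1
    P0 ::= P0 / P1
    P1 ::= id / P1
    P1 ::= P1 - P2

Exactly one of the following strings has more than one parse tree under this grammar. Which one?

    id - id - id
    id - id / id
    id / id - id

id - id - id: 1 tree
id - id / id: 1 tree
id / id - id: 3 trees

id / id - id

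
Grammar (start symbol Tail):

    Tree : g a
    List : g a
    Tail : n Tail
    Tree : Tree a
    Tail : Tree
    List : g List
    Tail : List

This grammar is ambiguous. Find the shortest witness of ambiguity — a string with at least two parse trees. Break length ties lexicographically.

g a

length 2: g a has 2 parse trees

Two derivations of g a:
  Tail ⇒ Tree ⇒ g a
  Tail ⇒ List ⇒ g a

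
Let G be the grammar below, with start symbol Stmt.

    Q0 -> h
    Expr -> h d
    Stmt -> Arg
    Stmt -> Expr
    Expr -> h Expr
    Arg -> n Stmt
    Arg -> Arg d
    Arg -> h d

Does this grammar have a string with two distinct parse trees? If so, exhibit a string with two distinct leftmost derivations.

Witness: h d

Derivation 1: Stmt ⇒ Arg ⇒ h d
Derivation 2: Stmt ⇒ Expr ⇒ h d

Two distinct leftmost derivations for the same string.

Ambiguous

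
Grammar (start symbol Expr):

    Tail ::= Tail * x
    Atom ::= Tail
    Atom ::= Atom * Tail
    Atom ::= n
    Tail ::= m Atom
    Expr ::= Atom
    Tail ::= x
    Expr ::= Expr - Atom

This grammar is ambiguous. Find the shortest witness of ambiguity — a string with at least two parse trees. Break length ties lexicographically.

length 1: no string has ≥2 trees
length 2: no string has ≥2 trees
length 3: x * x has 2 parse trees

Two derivations of x * x:
  Expr ⇒ Atom ⇒ Tail ⇒ Tail * x ⇒ x * x
  Expr ⇒ Atom ⇒ Atom * Tail ⇒ Tail * Tail ⇒ x * Tail ⇒ x * x

x * x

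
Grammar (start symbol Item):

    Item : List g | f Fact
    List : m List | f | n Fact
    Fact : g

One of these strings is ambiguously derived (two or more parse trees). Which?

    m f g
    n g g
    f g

f g

m f g: 1 tree
n g g: 1 tree
f g: 2 trees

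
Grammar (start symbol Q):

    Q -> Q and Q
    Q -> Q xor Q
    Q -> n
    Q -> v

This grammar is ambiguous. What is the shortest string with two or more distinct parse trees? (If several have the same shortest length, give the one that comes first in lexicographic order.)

length 1: no string has ≥2 trees
length 3: no string has ≥2 trees
length 5: n and n and n has 2 parse trees

Two derivations of n and n and n:
  Q ⇒ Q and Q ⇒ Q and Q and Q ⇒ n and Q and Q ⇒ n and n and Q ⇒ n and n and n
  Q ⇒ Q and Q ⇒ n and Q ⇒ n and Q and Q ⇒ n and n and Q ⇒ n and n and n

n and n and n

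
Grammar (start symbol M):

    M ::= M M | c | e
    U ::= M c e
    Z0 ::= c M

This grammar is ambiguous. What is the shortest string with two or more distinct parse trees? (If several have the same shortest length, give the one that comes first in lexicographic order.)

c c c

length 1: no string has ≥2 trees
length 2: no string has ≥2 trees
length 3: c c c has 2 parse trees

Two derivations of c c c:
  M ⇒ M M ⇒ M M M ⇒ c M M ⇒ c c M ⇒ c c c
  M ⇒ M M ⇒ c M ⇒ c M M ⇒ c c M ⇒ c c c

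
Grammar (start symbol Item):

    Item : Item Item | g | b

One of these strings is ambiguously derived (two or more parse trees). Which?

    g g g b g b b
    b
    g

g g g b g b b: 132 trees
b: 1 tree
g: 1 tree

g g g b g b b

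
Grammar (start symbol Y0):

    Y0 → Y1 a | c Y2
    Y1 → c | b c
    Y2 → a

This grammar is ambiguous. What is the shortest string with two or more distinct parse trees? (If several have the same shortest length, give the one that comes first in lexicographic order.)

c a

length 2: c a has 2 parse trees

Two derivations of c a:
  Y0 ⇒ Y1 a ⇒ c a
  Y0 ⇒ c Y2 ⇒ c a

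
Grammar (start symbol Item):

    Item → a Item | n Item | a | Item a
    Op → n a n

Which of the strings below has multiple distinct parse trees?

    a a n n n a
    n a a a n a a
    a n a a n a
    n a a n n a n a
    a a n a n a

a a n n n a: 1 tree
n a a a n a a: 7 trees
a n a a n a: 1 tree
n a a n n a n a: 1 tree
a a n a n a: 1 tree

n a a a n a a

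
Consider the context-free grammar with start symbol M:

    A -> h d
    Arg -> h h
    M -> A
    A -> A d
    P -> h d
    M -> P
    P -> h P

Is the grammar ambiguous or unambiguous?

Ambiguous

Witness: h d

Derivation 1: M ⇒ A ⇒ h d
Derivation 2: M ⇒ P ⇒ h d

Two distinct leftmost derivations for the same string.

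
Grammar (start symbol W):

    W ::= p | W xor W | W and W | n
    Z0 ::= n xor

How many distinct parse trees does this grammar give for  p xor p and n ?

2

Parse trees for p xor p and n:
  [W [W p] xor [W [W p] and [W n]]]
  [W [W [W p] xor [W p]] and [W n]]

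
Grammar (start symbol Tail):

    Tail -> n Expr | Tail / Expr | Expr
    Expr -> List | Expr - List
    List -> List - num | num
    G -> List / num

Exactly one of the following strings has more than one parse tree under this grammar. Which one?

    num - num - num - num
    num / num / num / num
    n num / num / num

num - num - num - num

num - num - num - num: 8 trees
num / num / num / num: 1 tree
n num / num / num: 1 tree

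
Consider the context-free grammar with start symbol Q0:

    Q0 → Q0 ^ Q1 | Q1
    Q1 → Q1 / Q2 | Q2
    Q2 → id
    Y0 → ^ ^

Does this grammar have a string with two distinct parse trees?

Only Q0, Q1, Q2 are reachable from Q0; ignoring the rest: The grammar is stratified — Q0 handles '^' (left-recursive), Q1 handles '/', Q2 atoms. Each operator has a fixed associativity and precedence level, so every string has one parse.

Unambiguous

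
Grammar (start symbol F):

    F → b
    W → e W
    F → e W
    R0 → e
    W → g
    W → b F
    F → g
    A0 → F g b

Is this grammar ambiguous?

(A0, R0 are unreachable from F, so their rules don't affect L(F).) The reachable rules are right-linear with at most one rule per (nonterminal, next-terminal) pair. Each input token forces the next rule, so parsing is deterministic.

Unambiguous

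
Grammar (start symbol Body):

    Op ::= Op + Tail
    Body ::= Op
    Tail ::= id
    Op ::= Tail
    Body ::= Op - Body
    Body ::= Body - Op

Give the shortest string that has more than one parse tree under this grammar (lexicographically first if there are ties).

length 1: no string has ≥2 trees
length 3: id - id has 2 parse trees

Two derivations of id - id:
  Body ⇒ Op - Body ⇒ Tail - Body ⇒ id - Body ⇒ id - Op ⇒ id - Tail ⇒ id - id
  Body ⇒ Body - Op ⇒ Op - Op ⇒ Tail - Op ⇒ id - Op ⇒ id - Tail ⇒ id - id

id - id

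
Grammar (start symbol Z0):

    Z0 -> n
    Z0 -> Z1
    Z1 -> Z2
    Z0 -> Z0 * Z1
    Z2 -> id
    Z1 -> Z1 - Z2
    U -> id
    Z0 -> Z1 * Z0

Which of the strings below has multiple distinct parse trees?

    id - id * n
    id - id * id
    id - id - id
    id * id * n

id - id * id

id - id * n: 1 tree
id - id * id: 2 trees
id - id - id: 1 tree
id * id * n: 1 tree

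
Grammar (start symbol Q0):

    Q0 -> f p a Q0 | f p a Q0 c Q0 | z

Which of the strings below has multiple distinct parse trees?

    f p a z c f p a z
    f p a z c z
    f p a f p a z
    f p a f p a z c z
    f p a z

f p a f p a z c z

f p a z c f p a z: 1 tree
f p a z c z: 1 tree
f p a f p a z: 1 tree
f p a f p a z c z: 2 trees
f p a z: 1 tree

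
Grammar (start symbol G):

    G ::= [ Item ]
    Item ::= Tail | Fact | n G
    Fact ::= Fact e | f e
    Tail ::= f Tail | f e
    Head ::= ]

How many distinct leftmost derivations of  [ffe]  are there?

1

Parse trees for [ffe]:
  [G [ [Item [Tail f [Tail f e]]] ]]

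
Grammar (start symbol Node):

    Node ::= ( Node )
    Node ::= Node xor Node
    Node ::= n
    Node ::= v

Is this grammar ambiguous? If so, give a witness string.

Ambiguous

Witness: n xor n xor n

Derivation 1: Node ⇒ Node xor Node ⇒ Node xor Node xor Node ⇒ n xor Node xor Node ⇒ n xor n xor Node ⇒ n xor n xor n
Derivation 2: Node ⇒ Node xor Node ⇒ n xor Node ⇒ n xor Node xor Node ⇒ n xor n xor Node ⇒ n xor n xor n

Two distinct leftmost derivations for the same string.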